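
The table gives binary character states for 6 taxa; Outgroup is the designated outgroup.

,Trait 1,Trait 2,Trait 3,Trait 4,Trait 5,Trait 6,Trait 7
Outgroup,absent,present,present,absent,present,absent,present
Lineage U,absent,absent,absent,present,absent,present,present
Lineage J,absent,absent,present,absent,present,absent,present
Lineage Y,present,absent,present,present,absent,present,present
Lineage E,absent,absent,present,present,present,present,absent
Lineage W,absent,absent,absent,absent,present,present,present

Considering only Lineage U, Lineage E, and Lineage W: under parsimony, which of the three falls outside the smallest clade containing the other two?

Character polarity is set by the outgroup: the derived state is whichever differs from the outgroup's state, so for Trait 2, Trait 3, Trait 5, Trait 7 the derived state is 'absent', and for the remaining characters it is 'present'.
Trait 1: derived state 'present' in Lineage Y only — an autapomorphy, so it tells us nothing about relationships among taxa.
Trait 2 (derived state 'absent') is shared by all ingroup taxa — unites the whole ingroup.
Trait 3 groups Lineage U and Lineage W, which is incompatible with the clades supported by the remaining characters; treating it as convergent (homoplasy) costs fewer steps than any alternative tree.
Only Lineage E, Lineage U, and Lineage Y show the derived state 'present' for Trait 4, supporting them as a clade.
Trait 5 (derived state 'absent') is shared by Lineage U and Lineage Y — a synapomorphy uniting that clade.
Trait 6: derived state 'present' in Lineage E, Lineage U, Lineage W, and Lineage Y only — synapomorphy for {Lineage E, Lineage U, Lineage W, Lineage Y}.
Trait 7 (derived state 'absent') is unique to Lineage E (autapomorphy; uninformative for grouping).
Most parsimonious ingroup topology: ((((Lineage U,Lineage Y),Lineage E),Lineage W),Lineage J).
Lineage E and Lineage U share a more recent common ancestor with each other than either does with Lineage W, so Lineage W is the least closely related of the three.

Lineage W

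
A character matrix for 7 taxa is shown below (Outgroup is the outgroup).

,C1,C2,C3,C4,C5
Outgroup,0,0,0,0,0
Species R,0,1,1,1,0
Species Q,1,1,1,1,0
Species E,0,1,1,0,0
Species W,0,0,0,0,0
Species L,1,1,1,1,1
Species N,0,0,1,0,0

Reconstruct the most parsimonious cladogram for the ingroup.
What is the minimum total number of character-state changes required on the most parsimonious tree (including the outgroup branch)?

5

The outgroup has state '0' for every character, so '1' is the derived state throughout.
Only Species L and Species Q show the derived state '1' for C1, supporting them as a clade.
Only Species E, Species L, Species Q, and Species R show the derived state '1' for C2, supporting them as a clade.
Only Species E, Species L, Species N, Species Q, and Species R show the derived state '1' for C3, supporting them as a clade.
Only Species L, Species Q, and Species R show the derived state '1' for C4, supporting them as a clade.
C5 (derived state '1') is unique to Species L (autapomorphy; uninformative for grouping).
Most parsimonious ingroup topology: ((((Species R,(Species Q,Species L)),Species E),Species N),Species W).
Changes per character on this tree: C1: 1; C2: 1; C3: 1; C4: 1; C5: 1.
Total = 5.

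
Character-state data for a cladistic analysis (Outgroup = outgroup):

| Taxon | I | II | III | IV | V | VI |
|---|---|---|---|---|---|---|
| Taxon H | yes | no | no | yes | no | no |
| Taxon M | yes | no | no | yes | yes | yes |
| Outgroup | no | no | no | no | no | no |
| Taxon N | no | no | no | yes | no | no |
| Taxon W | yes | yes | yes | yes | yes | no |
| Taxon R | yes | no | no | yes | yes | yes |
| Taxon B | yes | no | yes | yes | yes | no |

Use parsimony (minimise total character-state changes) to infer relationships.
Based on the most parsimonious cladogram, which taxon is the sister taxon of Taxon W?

The outgroup has state 'no' for every character, so 'yes' is the derived state throughout.
Only Taxon B, Taxon H, Taxon M, Taxon R, and Taxon W show the derived state 'yes' for I, supporting them as a clade.
II: derived state 'yes' in Taxon W only — an autapomorphy, so it tells us nothing about relationships among taxa.
III (derived state 'yes') is shared by Taxon B and Taxon W — a synapomorphy uniting that clade.
All ingroup taxa share the derived state 'yes' for IV; it defines the ingroup but does not resolve relationships within it.
V: derived state 'yes' in Taxon B, Taxon M, Taxon R, and Taxon W only — synapomorphy for {Taxon B, Taxon M, Taxon R, Taxon W}.
VI (derived state 'yes') is shared by Taxon M and Taxon R — a synapomorphy uniting that clade.
Most parsimonious ingroup topology: ((((Taxon R,Taxon M),(Taxon W,Taxon B)),Taxon H),Taxon N).
Taxon W and Taxon B form a cherry on this tree, so they are sister taxa.

Taxon B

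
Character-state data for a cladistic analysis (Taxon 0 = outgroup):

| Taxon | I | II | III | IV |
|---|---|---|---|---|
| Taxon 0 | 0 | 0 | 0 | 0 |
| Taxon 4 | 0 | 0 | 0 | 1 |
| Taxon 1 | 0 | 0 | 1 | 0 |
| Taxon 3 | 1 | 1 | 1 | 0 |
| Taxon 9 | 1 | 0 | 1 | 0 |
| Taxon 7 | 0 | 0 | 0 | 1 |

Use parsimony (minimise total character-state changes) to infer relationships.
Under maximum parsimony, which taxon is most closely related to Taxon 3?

Taxon 9

The outgroup has state '0' for every character, so '1' is the derived state throughout.
I (derived state '1') is shared by Taxon 3 and Taxon 9 — a synapomorphy uniting that clade.
II: derived state '1' in Taxon 3 only — an autapomorphy, so it tells us nothing about relationships among taxa.
Only Taxon 1, Taxon 3, and Taxon 9 show the derived state '1' for III, supporting them as a clade.
Only Taxon 4 and Taxon 7 show the derived state '1' for IV, supporting them as a clade.
Most parsimonious ingroup topology: ((Taxon 4,Taxon 7),((Taxon 9,Taxon 3),Taxon 1)).
Taxon 3 and Taxon 9 form a cherry on this tree, so they are sister taxa.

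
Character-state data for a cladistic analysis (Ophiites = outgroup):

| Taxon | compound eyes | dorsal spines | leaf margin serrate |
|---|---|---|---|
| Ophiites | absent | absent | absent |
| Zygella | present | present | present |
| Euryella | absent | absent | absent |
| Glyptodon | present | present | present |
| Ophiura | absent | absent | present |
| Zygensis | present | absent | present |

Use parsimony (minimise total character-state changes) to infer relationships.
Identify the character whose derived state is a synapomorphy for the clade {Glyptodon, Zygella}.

dorsal spines

The outgroup has state 'absent' for every character, so 'present' is the derived state throughout.
compound eyes: derived state 'present' in Glyptodon, Zygella, and Zygensis only — synapomorphy for {Glyptodon, Zygella, Zygensis}.
dorsal spines: derived state 'present' in Glyptodon and Zygella only — synapomorphy for {Glyptodon, Zygella}.
leaf margin serrate (derived state 'present') is shared by Glyptodon, Ophiura, Zygella, and Zygensis — a synapomorphy uniting that clade.
Most parsimonious ingroup topology: ((((Zygella,Glyptodon),Zygensis),Ophiura),Euryella).
The clade {Glyptodon, Zygella} is supported by dorsal spines: its derived state 'present' occurs in exactly those taxa and in no other taxon (including the outgroup).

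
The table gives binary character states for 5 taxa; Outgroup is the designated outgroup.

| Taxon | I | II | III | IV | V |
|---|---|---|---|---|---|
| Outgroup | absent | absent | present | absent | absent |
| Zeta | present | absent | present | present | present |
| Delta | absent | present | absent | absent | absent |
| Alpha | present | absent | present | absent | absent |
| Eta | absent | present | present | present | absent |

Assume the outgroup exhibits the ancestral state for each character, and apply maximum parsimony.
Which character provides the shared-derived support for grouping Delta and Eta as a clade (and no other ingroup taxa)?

Character polarity is set by the outgroup: the derived state is whichever differs from the outgroup's state, so for III the derived state is 'absent', and for the remaining characters it is 'present'.
Only Alpha and Zeta show the derived state 'present' for I, supporting them as a clade.
II (derived state 'present') is shared by Delta and Eta — a synapomorphy uniting that clade.
III (derived state 'absent') is unique to Delta (autapomorphy; uninformative for grouping).
IV (state 'present') occurs in Eta and Zeta but conflicts with the nesting implied by the other characters — most parsimoniously interpreted as homoplasy.
V (derived state 'present') is unique to Zeta (autapomorphy; uninformative for grouping).
Most parsimonious ingroup topology: ((Zeta,Alpha),(Delta,Eta)).
The clade {Delta, Eta} is supported by II: its derived state 'present' occurs in exactly those taxa and in no other taxon (including the outgroup).

II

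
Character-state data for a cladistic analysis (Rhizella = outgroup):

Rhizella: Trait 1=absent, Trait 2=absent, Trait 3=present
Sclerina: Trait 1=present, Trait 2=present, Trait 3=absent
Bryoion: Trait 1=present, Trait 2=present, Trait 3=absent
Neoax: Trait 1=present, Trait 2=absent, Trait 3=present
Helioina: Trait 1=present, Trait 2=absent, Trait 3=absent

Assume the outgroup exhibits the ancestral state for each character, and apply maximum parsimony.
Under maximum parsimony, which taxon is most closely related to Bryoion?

Character polarity is set by the outgroup: the derived state is whichever differs from the outgroup's state, so for Trait 3 the derived state is 'absent', and for the remaining characters it is 'present'.
All ingroup taxa share the derived state 'present' for Trait 1; it defines the ingroup but does not resolve relationships within it.
Only Bryoion and Sclerina show the derived state 'present' for Trait 2, supporting them as a clade.
Only Bryoion, Helioina, and Sclerina show the derived state 'absent' for Trait 3, supporting them as a clade.
Most parsimonious ingroup topology: (((Sclerina,Bryoion),Helioina),Neoax).
Bryoion and Sclerina form a cherry on this tree, so they are sister taxa.

Sclerina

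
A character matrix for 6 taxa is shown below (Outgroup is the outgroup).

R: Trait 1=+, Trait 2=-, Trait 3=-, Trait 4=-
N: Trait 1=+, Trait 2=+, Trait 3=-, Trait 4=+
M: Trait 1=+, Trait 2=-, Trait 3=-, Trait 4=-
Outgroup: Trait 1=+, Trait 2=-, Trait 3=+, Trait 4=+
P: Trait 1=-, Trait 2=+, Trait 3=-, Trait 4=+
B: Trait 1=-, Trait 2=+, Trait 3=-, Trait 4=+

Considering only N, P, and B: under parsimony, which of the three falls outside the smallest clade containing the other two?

Character polarity is set by the outgroup: the derived state is whichever differs from the outgroup's state, so for Trait 1, Trait 3, Trait 4 the derived state is '-', and for the remaining characters it is '+'.
Only B and P show the derived state '-' for Trait 1, supporting them as a clade.
Trait 2: derived state '+' in B, N, and P only — synapomorphy for {B, N, P}.
Trait 3 (derived state '-') is shared by all ingroup taxa — unites the whole ingroup.
Trait 4: derived state '-' in M and R only — synapomorphy for {M, R}.
Most parsimonious ingroup topology: ((R,M),(N,(P,B))).
B and P share a more recent common ancestor with each other than either does with N, so N is the least closely related of the three.

N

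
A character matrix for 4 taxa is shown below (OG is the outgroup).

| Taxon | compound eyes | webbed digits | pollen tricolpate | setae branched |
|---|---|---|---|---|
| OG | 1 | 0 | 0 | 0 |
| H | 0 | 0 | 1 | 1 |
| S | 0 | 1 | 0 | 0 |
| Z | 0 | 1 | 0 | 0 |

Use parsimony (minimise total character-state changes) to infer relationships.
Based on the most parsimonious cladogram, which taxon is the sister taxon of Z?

S

Character polarity is set by the outgroup: the derived state is whichever differs from the outgroup's state, so for compound eyes the derived state is '0', and for the remaining characters it is '1'.
All ingroup taxa share the derived state '0' for compound eyes; it defines the ingroup but does not resolve relationships within it.
webbed digits (derived state '1') is shared by S and Z — a synapomorphy uniting that clade.
pollen tricolpate (derived state '1') is unique to H (autapomorphy; uninformative for grouping).
setae branched: derived state '1' in H only — an autapomorphy, so it tells us nothing about relationships among taxa.
Most parsimonious ingroup topology: (H,(S,Z)).
Z and S form a cherry on this tree, so they are sister taxa.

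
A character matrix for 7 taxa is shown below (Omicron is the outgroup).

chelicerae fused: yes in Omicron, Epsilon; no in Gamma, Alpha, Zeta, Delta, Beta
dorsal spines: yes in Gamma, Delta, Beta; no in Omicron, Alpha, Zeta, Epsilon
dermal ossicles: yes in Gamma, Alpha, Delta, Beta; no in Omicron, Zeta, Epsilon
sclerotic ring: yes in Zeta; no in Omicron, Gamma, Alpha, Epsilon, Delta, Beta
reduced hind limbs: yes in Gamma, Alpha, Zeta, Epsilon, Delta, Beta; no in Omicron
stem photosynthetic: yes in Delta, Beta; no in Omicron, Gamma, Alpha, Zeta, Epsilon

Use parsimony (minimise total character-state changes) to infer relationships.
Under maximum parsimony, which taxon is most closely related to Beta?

Delta

Character polarity is set by the outgroup: the derived state is whichever differs from the outgroup's state, so for chelicerae fused the derived state is 'no', and for the remaining characters it is 'yes'.
chelicerae fused (derived state 'no') is shared by Alpha, Beta, Delta, Gamma, and Zeta — a synapomorphy uniting that clade.
dorsal spines: derived state 'yes' in Beta, Delta, and Gamma only — synapomorphy for {Beta, Delta, Gamma}.
dermal ossicles (derived state 'yes') is shared by Alpha, Beta, Delta, and Gamma — a synapomorphy uniting that clade.
sclerotic ring (derived state 'yes') is unique to Zeta (autapomorphy; uninformative for grouping).
reduced hind limbs (derived state 'yes') is shared by all ingroup taxa — unites the whole ingroup.
stem photosynthetic (derived state 'yes') is shared by Beta and Delta — a synapomorphy uniting that clade.
Most parsimonious ingroup topology: ((((Gamma,(Delta,Beta)),Alpha),Zeta),Epsilon).
Beta and Delta form a cherry on this tree, so they are sister taxa.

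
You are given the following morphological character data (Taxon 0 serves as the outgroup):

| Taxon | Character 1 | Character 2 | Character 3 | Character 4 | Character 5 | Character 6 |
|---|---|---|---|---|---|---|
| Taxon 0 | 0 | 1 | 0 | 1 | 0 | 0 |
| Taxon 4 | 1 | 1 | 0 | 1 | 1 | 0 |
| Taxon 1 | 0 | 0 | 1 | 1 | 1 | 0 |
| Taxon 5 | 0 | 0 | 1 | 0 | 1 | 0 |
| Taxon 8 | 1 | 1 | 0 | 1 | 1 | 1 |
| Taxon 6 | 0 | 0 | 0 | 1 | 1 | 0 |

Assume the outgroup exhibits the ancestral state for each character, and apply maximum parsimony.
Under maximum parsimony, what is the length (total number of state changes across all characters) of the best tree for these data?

Character polarity is set by the outgroup: the derived state is whichever differs from the outgroup's state, so for Character 2, Character 4 the derived state is '0', and for the remaining characters it is '1'.
Character 1 (derived state '1') is shared by Taxon 4 and Taxon 8 — a synapomorphy uniting that clade.
Only Taxon 1, Taxon 5, and Taxon 6 show the derived state '0' for Character 2, supporting them as a clade.
Character 3 (derived state '1') is shared by Taxon 1 and Taxon 5 — a synapomorphy uniting that clade.
Character 4: derived state '0' in Taxon 5 only — an autapomorphy, so it tells us nothing about relationships among taxa.
Character 5 (derived state '1') is shared by all ingroup taxa — unites the whole ingroup.
Character 6 (derived state '1') is unique to Taxon 8 (autapomorphy; uninformative for grouping).
Most parsimonious ingroup topology: ((Taxon 4,Taxon 8),((Taxon 1,Taxon 5),Taxon 6)).
Changes per character on this tree: Character 1: 1; Character 2: 1; Character 3: 1; Character 4: 1; Character 5: 1; Character 6: 1.
Total = 6.

6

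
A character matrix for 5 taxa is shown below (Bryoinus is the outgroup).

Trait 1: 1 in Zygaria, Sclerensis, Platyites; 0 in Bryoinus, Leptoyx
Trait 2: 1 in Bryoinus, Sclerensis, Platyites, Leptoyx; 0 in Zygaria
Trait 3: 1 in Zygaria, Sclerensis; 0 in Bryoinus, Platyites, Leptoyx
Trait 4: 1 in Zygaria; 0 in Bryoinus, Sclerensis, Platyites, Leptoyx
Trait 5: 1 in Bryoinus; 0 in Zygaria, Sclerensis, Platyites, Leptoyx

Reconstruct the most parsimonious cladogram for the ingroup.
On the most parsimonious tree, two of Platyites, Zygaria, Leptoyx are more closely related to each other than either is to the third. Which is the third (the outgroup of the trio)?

Character polarity is set by the outgroup: the derived state is whichever differs from the outgroup's state, so for Trait 2, Trait 5 the derived state is '0', and for the remaining characters it is '1'.
Only Platyites, Sclerensis, and Zygaria show the derived state '1' for Trait 1, supporting them as a clade.
Trait 2 (derived state '0') is unique to Zygaria (autapomorphy; uninformative for grouping).
Trait 3: derived state '1' in Sclerensis and Zygaria only — synapomorphy for {Sclerensis, Zygaria}.
Trait 4 (derived state '1') is unique to Zygaria (autapomorphy; uninformative for grouping).
Trait 5 (derived state '0') is shared by all ingroup taxa — unites the whole ingroup.
Most parsimonious ingroup topology: (((Zygaria,Sclerensis),Platyites),Leptoyx).
Zygaria and Platyites share a more recent common ancestor with each other than either does with Leptoyx, so Leptoyx is the least closely related of the three.

Leptoyx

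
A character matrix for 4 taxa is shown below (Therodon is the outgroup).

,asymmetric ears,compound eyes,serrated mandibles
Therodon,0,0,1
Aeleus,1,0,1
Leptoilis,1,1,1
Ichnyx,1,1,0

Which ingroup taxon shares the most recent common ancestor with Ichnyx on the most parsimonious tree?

Character polarity is set by the outgroup: the derived state is whichever differs from the outgroup's state, so for serrated mandibles the derived state is '0', and for the remaining characters it is '1'.
asymmetric ears (derived state '1') is shared by all ingroup taxa — unites the whole ingroup.
Only Ichnyx and Leptoilis show the derived state '1' for compound eyes, supporting them as a clade.
serrated mandibles: derived state '0' in Ichnyx only — an autapomorphy, so it tells us nothing about relationships among taxa.
Most parsimonious ingroup topology: (Aeleus,(Leptoilis,Ichnyx)).
Ichnyx and Leptoilis form a cherry on this tree, so they are sister taxa.

Leptoilis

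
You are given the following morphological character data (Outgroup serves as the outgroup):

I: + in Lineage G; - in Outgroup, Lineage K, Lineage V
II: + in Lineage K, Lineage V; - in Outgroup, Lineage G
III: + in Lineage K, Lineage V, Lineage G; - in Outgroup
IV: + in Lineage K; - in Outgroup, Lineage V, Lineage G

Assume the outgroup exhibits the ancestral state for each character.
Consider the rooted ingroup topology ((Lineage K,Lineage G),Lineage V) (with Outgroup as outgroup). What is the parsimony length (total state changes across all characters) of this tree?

5

Map each character onto ((Lineage K,Lineage G),Lineage V) (rooted by Outgroup) and count the minimum state changes it requires (Fitch parsimony):
I: 1; II: 2; III: 1; IV: 1.
Total tree length = 5.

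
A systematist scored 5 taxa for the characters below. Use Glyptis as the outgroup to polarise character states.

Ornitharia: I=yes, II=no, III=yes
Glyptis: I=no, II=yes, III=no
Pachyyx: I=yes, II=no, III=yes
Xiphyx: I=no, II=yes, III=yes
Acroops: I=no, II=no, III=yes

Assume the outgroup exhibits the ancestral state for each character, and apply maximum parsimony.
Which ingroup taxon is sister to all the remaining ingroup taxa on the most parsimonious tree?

Character polarity is set by the outgroup: the derived state is whichever differs from the outgroup's state, so for II the derived state is 'no', and for the remaining characters it is 'yes'.
Only Ornitharia and Pachyyx show the derived state 'yes' for I, supporting them as a clade.
Only Acroops, Ornitharia, and Pachyyx show the derived state 'no' for II, supporting them as a clade.
III (derived state 'yes') is shared by all ingroup taxa — unites the whole ingroup.
Most parsimonious ingroup topology: (Xiphyx,(Acroops,(Ornitharia,Pachyyx))).
Xiphyx is sister to the clade containing all other ingroup taxa, so it is the earliest-diverging (most basal) ingroup lineage.

Xiphyx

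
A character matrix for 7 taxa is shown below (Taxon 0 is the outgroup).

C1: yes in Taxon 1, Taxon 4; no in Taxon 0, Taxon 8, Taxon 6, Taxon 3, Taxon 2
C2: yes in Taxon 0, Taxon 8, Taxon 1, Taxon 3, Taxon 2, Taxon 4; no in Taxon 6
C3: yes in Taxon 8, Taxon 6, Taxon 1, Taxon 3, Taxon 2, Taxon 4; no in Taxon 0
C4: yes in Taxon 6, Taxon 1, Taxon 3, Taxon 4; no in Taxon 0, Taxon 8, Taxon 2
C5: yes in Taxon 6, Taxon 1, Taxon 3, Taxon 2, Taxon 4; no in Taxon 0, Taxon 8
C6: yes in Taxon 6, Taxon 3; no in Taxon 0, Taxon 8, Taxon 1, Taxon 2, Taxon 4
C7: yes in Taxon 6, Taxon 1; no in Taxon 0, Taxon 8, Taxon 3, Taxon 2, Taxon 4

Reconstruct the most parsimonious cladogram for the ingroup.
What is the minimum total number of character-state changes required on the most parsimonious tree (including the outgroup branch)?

Character polarity is set by the outgroup: the derived state is whichever differs from the outgroup's state, so for C2 the derived state is 'no', and for the remaining characters it is 'yes'.
Only Taxon 1 and Taxon 4 show the derived state 'yes' for C1, supporting them as a clade.
C2 (derived state 'no') is unique to Taxon 6 (autapomorphy; uninformative for grouping).
All ingroup taxa share the derived state 'yes' for C3; it defines the ingroup but does not resolve relationships within it.
C4: derived state 'yes' in Taxon 1, Taxon 3, Taxon 4, and Taxon 6 only — synapomorphy for {Taxon 1, Taxon 3, Taxon 4, Taxon 6}.
C5 (derived state 'yes') is shared by Taxon 1, Taxon 2, Taxon 3, Taxon 4, and Taxon 6 — a synapomorphy uniting that clade.
Only Taxon 3 and Taxon 6 show the derived state 'yes' for C6, supporting them as a clade.
C7 groups Taxon 1 and Taxon 6, which is incompatible with the clades supported by the remaining characters; treating it as convergent (homoplasy) costs fewer steps than any alternative tree.
Most parsimonious ingroup topology: (Taxon 8,(((Taxon 6,Taxon 3),(Taxon 1,Taxon 4)),Taxon 2)).
Changes per character on this tree: C1: 1; C2: 1; C3: 1; C4: 1; C5: 1; C6: 1; C7: 2.
Total = 8.

8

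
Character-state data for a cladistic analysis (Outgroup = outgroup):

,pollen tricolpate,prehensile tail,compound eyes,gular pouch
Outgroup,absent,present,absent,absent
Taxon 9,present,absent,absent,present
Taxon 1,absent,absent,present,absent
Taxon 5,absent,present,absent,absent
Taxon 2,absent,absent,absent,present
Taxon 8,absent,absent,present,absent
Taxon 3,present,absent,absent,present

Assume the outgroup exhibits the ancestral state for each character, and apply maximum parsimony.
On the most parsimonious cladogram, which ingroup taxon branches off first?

Taxon 5

Character polarity is set by the outgroup: the derived state is whichever differs from the outgroup's state, so for prehensile tail the derived state is 'absent', and for the remaining characters it is 'present'.
pollen tricolpate (derived state 'present') is shared by Taxon 3 and Taxon 9 — a synapomorphy uniting that clade.
Only Taxon 1, Taxon 2, Taxon 3, Taxon 8, and Taxon 9 show the derived state 'absent' for prehensile tail, supporting them as a clade.
compound eyes (derived state 'present') is shared by Taxon 1 and Taxon 8 — a synapomorphy uniting that clade.
gular pouch: derived state 'present' in Taxon 2, Taxon 3, and Taxon 9 only — synapomorphy for {Taxon 2, Taxon 3, Taxon 9}.
Most parsimonious ingroup topology: ((((Taxon 9,Taxon 3),Taxon 2),(Taxon 1,Taxon 8)),Taxon 5).
Taxon 5 is sister to the clade containing all other ingroup taxa, so it is the earliest-diverging (most basal) ingroup lineage.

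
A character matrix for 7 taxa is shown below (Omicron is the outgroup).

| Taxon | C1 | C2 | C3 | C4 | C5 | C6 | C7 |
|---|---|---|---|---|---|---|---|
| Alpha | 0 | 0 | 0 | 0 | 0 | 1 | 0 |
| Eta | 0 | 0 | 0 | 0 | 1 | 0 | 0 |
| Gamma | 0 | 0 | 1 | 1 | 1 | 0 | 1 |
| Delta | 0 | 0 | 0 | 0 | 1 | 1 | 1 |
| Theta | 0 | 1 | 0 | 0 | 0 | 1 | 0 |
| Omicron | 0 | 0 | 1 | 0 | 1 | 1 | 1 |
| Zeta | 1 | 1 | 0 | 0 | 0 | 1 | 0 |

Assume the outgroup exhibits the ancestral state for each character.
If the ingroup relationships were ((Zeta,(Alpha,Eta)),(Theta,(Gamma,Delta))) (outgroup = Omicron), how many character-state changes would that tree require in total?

Map each character onto ((Zeta,(Alpha,Eta)),(Theta,(Gamma,Delta))) (rooted by Omicron) and count the minimum state changes it requires (Fitch parsimony):
C1: 1; C2: 2; C3: 2; C4: 1; C5: 3; C6: 2; C7: 2.
Total tree length = 13.

13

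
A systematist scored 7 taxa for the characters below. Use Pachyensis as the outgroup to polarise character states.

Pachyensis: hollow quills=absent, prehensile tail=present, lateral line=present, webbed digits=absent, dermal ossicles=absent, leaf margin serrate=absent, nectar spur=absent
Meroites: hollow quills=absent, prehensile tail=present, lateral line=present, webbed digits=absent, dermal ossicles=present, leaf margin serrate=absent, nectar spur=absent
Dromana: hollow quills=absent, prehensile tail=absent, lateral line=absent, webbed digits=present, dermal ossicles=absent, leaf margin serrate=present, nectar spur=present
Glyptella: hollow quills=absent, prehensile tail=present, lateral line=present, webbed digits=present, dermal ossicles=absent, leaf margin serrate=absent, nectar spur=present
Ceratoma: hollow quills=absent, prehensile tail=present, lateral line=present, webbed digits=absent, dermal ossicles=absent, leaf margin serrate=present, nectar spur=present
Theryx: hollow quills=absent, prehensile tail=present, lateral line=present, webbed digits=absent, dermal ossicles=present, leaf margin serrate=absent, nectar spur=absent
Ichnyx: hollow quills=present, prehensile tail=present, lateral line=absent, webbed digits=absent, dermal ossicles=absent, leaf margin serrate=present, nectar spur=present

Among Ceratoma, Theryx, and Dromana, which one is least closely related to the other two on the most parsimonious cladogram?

Theryx

Character polarity is set by the outgroup: the derived state is whichever differs from the outgroup's state, so for prehensile tail, lateral line the derived state is 'absent', and for the remaining characters it is 'present'.
hollow quills (derived state 'present') is unique to Ichnyx (autapomorphy; uninformative for grouping).
prehensile tail: derived state 'absent' in Dromana only — an autapomorphy, so it tells us nothing about relationships among taxa.
lateral line (derived state 'absent') is shared by Dromana and Ichnyx — a synapomorphy uniting that clade.
webbed digits groups Dromana and Glyptella, which is incompatible with the clades supported by the remaining characters; treating it as convergent (homoplasy) costs fewer steps than any alternative tree.
dermal ossicles (derived state 'present') is shared by Meroites and Theryx — a synapomorphy uniting that clade.
leaf margin serrate: derived state 'present' in Ceratoma, Dromana, and Ichnyx only — synapomorphy for {Ceratoma, Dromana, Ichnyx}.
nectar spur (derived state 'present') is shared by Ceratoma, Dromana, Glyptella, and Ichnyx — a synapomorphy uniting that clade.
Most parsimonious ingroup topology: ((Meroites,Theryx),(((Dromana,Ichnyx),Ceratoma),Glyptella)).
Dromana and Ceratoma share a more recent common ancestor with each other than either does with Theryx, so Theryx is the least closely related of the three.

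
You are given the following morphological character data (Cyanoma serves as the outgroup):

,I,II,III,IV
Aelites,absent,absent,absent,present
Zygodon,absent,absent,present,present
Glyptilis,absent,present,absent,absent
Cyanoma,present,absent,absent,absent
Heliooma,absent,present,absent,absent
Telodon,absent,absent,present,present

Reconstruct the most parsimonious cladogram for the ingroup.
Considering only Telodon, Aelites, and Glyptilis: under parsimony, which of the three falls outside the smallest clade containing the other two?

Character polarity is set by the outgroup: the derived state is whichever differs from the outgroup's state, so for I the derived state is 'absent', and for the remaining characters it is 'present'.
I (derived state 'absent') is shared by all ingroup taxa — unites the whole ingroup.
II (derived state 'present') is shared by Glyptilis and Heliooma — a synapomorphy uniting that clade.
Only Telodon and Zygodon show the derived state 'present' for III, supporting them as a clade.
Only Aelites, Telodon, and Zygodon show the derived state 'present' for IV, supporting them as a clade.
Most parsimonious ingroup topology: ((Heliooma,Glyptilis),(Aelites,(Zygodon,Telodon))).
Telodon and Aelites share a more recent common ancestor with each other than either does with Glyptilis, so Glyptilis is the least closely related of the three.

Glyptilis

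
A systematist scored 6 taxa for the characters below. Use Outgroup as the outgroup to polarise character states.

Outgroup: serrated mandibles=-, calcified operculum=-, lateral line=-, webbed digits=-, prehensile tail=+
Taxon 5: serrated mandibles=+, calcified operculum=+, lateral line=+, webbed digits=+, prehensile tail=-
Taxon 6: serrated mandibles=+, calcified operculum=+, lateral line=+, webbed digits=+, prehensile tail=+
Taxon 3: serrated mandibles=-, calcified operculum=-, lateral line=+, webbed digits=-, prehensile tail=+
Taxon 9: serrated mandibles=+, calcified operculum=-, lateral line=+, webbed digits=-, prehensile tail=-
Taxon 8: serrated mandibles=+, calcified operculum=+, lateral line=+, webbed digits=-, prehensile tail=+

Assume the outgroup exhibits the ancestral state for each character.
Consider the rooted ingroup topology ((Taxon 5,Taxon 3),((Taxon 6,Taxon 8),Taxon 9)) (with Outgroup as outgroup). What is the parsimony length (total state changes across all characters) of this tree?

Map each character onto ((Taxon 5,Taxon 3),((Taxon 6,Taxon 8),Taxon 9)) (rooted by Outgroup) and count the minimum state changes it requires (Fitch parsimony):
serrated mandibles: 2; calcified operculum: 2; lateral line: 1; webbed digits: 2; prehensile tail: 2.
Total tree length = 9.

9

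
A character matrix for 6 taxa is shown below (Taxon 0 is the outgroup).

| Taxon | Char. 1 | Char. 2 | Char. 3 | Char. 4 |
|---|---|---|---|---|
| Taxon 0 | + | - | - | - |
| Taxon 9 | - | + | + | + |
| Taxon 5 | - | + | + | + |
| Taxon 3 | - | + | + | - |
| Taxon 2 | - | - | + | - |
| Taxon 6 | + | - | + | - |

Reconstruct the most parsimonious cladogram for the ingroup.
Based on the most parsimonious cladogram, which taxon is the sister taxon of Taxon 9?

Character polarity is set by the outgroup: the derived state is whichever differs from the outgroup's state, so for Char. 1 the derived state is '-', and for the remaining characters it is '+'.
Char. 1: derived state '-' in Taxon 2, Taxon 3, Taxon 5, and Taxon 9 only — synapomorphy for {Taxon 2, Taxon 3, Taxon 5, Taxon 9}.
Only Taxon 3, Taxon 5, and Taxon 9 show the derived state '+' for Char. 2, supporting them as a clade.
Char. 3 (derived state '+') is shared by all ingroup taxa — unites the whole ingroup.
Char. 4: derived state '+' in Taxon 5 and Taxon 9 only — synapomorphy for {Taxon 5, Taxon 9}.
Most parsimonious ingroup topology: ((((Taxon 9,Taxon 5),Taxon 3),Taxon 2),Taxon 6).
Taxon 9 and Taxon 5 form a cherry on this tree, so they are sister taxa.

Taxon 5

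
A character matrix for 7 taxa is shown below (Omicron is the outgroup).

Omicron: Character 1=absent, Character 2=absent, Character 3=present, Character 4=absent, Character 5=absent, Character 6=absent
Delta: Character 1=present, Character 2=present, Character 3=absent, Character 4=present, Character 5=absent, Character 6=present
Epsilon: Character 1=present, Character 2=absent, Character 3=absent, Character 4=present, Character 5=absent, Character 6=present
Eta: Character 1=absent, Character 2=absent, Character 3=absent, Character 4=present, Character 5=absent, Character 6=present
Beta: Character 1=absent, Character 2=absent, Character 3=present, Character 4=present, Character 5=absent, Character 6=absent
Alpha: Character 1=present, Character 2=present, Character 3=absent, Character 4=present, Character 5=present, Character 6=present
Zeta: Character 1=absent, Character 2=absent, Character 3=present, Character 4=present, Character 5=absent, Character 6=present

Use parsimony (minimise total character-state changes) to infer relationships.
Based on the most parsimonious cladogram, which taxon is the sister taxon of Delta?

Alpha

Character polarity is set by the outgroup: the derived state is whichever differs from the outgroup's state, so for Character 3 the derived state is 'absent', and for the remaining characters it is 'present'.
Character 1: derived state 'present' in Alpha, Delta, and Epsilon only — synapomorphy for {Alpha, Delta, Epsilon}.
Character 2 (derived state 'present') is shared by Alpha and Delta — a synapomorphy uniting that clade.
Character 3: derived state 'absent' in Alpha, Delta, Epsilon, and Eta only — synapomorphy for {Alpha, Delta, Epsilon, Eta}.
Character 4 (derived state 'present') is shared by all ingroup taxa — unites the whole ingroup.
Character 5 (derived state 'present') is unique to Alpha (autapomorphy; uninformative for grouping).
Character 6: derived state 'present' in Alpha, Delta, Epsilon, Eta, and Zeta only — synapomorphy for {Alpha, Delta, Epsilon, Eta, Zeta}.
Most parsimonious ingroup topology: (((((Delta,Alpha),Epsilon),Eta),Zeta),Beta).
Delta and Alpha form a cherry on this tree, so they are sister taxa.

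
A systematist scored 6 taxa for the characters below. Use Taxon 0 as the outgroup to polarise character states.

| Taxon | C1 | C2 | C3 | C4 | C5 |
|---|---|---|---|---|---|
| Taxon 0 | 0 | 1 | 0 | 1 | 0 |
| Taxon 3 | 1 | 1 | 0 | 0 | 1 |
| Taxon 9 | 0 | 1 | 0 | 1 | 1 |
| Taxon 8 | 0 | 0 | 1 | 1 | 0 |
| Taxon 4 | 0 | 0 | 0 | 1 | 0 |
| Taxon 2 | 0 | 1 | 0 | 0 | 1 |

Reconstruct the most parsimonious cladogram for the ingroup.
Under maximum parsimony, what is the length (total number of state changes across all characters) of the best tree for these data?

5

Character polarity is set by the outgroup: the derived state is whichever differs from the outgroup's state, so for C2, C4 the derived state is '0', and for the remaining characters it is '1'.
C1 (derived state '1') is unique to Taxon 3 (autapomorphy; uninformative for grouping).
C2 (derived state '0') is shared by Taxon 4 and Taxon 8 — a synapomorphy uniting that clade.
C3 (derived state '1') is unique to Taxon 8 (autapomorphy; uninformative for grouping).
C4: derived state '0' in Taxon 2 and Taxon 3 only — synapomorphy for {Taxon 2, Taxon 3}.
Only Taxon 2, Taxon 3, and Taxon 9 show the derived state '1' for C5, supporting them as a clade.
Most parsimonious ingroup topology: (((Taxon 3,Taxon 2),Taxon 9),(Taxon 8,Taxon 4)).
Changes per character on this tree: C1: 1; C2: 1; C3: 1; C4: 1; C5: 1.
Total = 5.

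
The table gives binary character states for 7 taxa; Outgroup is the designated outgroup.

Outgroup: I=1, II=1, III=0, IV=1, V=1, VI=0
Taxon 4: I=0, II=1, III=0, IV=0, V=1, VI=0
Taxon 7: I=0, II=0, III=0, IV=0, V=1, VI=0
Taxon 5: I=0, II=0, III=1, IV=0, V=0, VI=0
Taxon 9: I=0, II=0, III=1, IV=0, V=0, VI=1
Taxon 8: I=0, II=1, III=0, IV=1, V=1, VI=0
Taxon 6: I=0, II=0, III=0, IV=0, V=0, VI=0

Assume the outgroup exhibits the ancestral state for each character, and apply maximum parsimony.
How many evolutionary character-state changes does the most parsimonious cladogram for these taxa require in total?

Character polarity is set by the outgroup: the derived state is whichever differs from the outgroup's state, so for I, II, IV, V the derived state is '0', and for the remaining characters it is '1'.
All ingroup taxa share the derived state '0' for I; it defines the ingroup but does not resolve relationships within it.
II (derived state '0') is shared by Taxon 5, Taxon 6, Taxon 7, and Taxon 9 — a synapomorphy uniting that clade.
Only Taxon 5 and Taxon 9 show the derived state '1' for III, supporting them as a clade.
IV (derived state '0') is shared by Taxon 4, Taxon 5, Taxon 6, Taxon 7, and Taxon 9 — a synapomorphy uniting that clade.
V (derived state '0') is shared by Taxon 5, Taxon 6, and Taxon 9 — a synapomorphy uniting that clade.
VI: derived state '1' in Taxon 9 only — an autapomorphy, so it tells us nothing about relationships among taxa.
Most parsimonious ingroup topology: ((Taxon 4,(Taxon 7,((Taxon 5,Taxon 9),Taxon 6))),Taxon 8).
Changes per character on this tree: I: 1; II: 1; III: 1; IV: 1; V: 1; VI: 1.
Total = 6.

6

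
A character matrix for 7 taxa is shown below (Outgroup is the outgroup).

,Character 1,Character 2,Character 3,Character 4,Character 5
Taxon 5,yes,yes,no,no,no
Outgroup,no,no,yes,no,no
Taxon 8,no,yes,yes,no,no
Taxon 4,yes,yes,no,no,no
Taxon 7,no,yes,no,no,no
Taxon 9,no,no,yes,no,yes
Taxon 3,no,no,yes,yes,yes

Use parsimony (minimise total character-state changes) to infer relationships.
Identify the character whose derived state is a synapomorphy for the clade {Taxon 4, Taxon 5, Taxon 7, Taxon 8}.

Character 2

Character polarity is set by the outgroup: the derived state is whichever differs from the outgroup's state, so for Character 3 the derived state is 'no', and for the remaining characters it is 'yes'.
Character 1: derived state 'yes' in Taxon 4 and Taxon 5 only — synapomorphy for {Taxon 4, Taxon 5}.
Character 2 (derived state 'yes') is shared by Taxon 4, Taxon 5, Taxon 7, and Taxon 8 — a synapomorphy uniting that clade.
Character 3: derived state 'no' in Taxon 4, Taxon 5, and Taxon 7 only — synapomorphy for {Taxon 4, Taxon 5, Taxon 7}.
Character 4: derived state 'yes' in Taxon 3 only — an autapomorphy, so it tells us nothing about relationships among taxa.
Character 5 (derived state 'yes') is shared by Taxon 3 and Taxon 9 — a synapomorphy uniting that clade.
Most parsimonious ingroup topology: (((Taxon 7,(Taxon 4,Taxon 5)),Taxon 8),(Taxon 3,Taxon 9)).
The clade {Taxon 4, Taxon 5, Taxon 7, Taxon 8} is supported by Character 2: its derived state 'yes' occurs in exactly those taxa and in no other taxon (including the outgroup).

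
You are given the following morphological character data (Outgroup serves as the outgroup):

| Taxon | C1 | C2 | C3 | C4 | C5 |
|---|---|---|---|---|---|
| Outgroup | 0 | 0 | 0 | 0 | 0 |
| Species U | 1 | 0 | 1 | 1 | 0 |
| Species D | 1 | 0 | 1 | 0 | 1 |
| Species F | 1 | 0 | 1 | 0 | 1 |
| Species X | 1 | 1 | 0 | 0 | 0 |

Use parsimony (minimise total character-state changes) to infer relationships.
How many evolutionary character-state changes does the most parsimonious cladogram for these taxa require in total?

The outgroup has state '0' for every character, so '1' is the derived state throughout.
C1 (derived state '1') is shared by all ingroup taxa — unites the whole ingroup.
C2: derived state '1' in Species X only — an autapomorphy, so it tells us nothing about relationships among taxa.
C3 (derived state '1') is shared by Species D, Species F, and Species U — a synapomorphy uniting that clade.
C4 (derived state '1') is unique to Species U (autapomorphy; uninformative for grouping).
C5: derived state '1' in Species D and Species F only — synapomorphy for {Species D, Species F}.
Most parsimonious ingroup topology: ((Species U,(Species D,Species F)),Species X).
Changes per character on this tree: C1: 1; C2: 1; C3: 1; C4: 1; C5: 1.
Total = 5.

5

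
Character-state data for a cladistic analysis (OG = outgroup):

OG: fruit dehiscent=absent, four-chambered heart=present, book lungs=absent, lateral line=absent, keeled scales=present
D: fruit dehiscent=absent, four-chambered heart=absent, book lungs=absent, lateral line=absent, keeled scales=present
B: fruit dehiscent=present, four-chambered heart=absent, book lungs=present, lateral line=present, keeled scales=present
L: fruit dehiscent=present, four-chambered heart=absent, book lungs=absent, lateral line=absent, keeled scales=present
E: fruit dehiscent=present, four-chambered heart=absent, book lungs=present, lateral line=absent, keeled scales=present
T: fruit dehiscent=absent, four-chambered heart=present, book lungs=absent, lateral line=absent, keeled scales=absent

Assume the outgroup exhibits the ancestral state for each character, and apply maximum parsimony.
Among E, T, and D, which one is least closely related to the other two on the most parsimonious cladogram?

Character polarity is set by the outgroup: the derived state is whichever differs from the outgroup's state, so for four-chambered heart, keeled scales the derived state is 'absent', and for the remaining characters it is 'present'.
fruit dehiscent (derived state 'present') is shared by B, E, and L — a synapomorphy uniting that clade.
four-chambered heart (derived state 'absent') is shared by B, D, E, and L — a synapomorphy uniting that clade.
book lungs: derived state 'present' in B and E only — synapomorphy for {B, E}.
lateral line (derived state 'present') is unique to B (autapomorphy; uninformative for grouping).
keeled scales (derived state 'absent') is unique to T (autapomorphy; uninformative for grouping).
Most parsimonious ingroup topology: ((D,((B,E),L)),T).
E and D share a more recent common ancestor with each other than either does with T, so T is the least closely related of the three.

T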